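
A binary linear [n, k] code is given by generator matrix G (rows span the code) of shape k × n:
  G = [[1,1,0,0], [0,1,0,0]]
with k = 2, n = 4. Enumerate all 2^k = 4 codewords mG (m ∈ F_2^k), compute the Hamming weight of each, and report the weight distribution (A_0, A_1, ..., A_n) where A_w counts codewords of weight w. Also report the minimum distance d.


Weight distribution: A_0 = 1, A_1 = 2, A_2 = 1. Minimum distance d = 1.

Enumerate all 2^2 = 4 messages m ∈ F_2^2.
For each, compute codeword c = mG in F_2^4, then tally its weight.
  m = 00 → c = 0000, weight = 0.
  m = 10 → c = 1100, weight = 2.
  m = 01 → c = 0100, weight = 1.
  m = 11 → c = 1000, weight = 1.
Tally weights:
  weight 0: 1 codewords.
  weight 1: 2 codewords.
  weight 2: 1 codewords.
Minimum distance d = smallest w > 0 with A_w > 0 = 1.
Sanity: Σ A_w = 4 = 2^2 = 4 ✓.


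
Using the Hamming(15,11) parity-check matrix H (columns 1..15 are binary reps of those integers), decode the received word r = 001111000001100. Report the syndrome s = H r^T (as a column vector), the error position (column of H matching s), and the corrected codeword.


s = (0, 1, 0, 1)^T, error position = 5, corrected codeword c = 001101000001100

Compute s = H r^T mod 2 one row at a time:
  s_1 = 0 + 0 + 0 + 0 + 1 + 1 + 0 + 0 = 2 ≡ 0 (mod 2).
  s_2 = 1 + 1 + 1 + 0 + 1 + 1 + 0 + 0 = 5 ≡ 1 (mod 2).
  s_3 = 0 + 1 + 1 + 0 + 0 + 0 + 0 + 0 = 2 ≡ 0 (mod 2).
  s_4 = 0 + 1 + 1 + 0 + 0 + 0 + 1 + 0 = 3 ≡ 1 (mod 2).
s = (0, 1, 0, 1)^T — this equals column 5 of H (binary 0101), so error is at position 5.
Correct: flip bit 5 of r = 001111000001100 to get c = 001101000001100.


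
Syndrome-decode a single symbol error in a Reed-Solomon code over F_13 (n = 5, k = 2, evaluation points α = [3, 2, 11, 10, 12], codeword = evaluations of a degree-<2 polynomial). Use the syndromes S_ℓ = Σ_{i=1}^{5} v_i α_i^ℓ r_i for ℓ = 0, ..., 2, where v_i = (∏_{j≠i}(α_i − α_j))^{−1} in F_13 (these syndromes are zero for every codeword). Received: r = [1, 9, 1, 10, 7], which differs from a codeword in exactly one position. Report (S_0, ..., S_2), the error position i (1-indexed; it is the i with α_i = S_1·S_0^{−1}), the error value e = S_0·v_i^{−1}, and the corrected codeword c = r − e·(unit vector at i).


S = (2, 9, 8), error at position 3, error magnitude e = 12, c = [1, 9, 2, 10, 7].

Step 1: column multipliers v_i = (∏_{j≠i}(α_i − α_j))^{−1} mod 13.
  i = 1 (α = 3): (3−2)(3−11)(3−10)(3−12) = 1·(−8)·(−7)·(−9) = −504 ≡ 3, so v_1 = 3^{−1} = 9 (mod 13).
  i = 2 (α = 2): (2−3)(2−11)(2−10)(2−12) = (−1)·(−9)·(−8)·(−10) = 720 ≡ 5, so v_2 = 5^{−1} = 8 (mod 13).
  i = 3 (α = 11): (11−3)(11−2)(11−10)(11−12) = 8·9·1·(−1) = −72 ≡ 6, so v_3 = 6^{−1} = 11 (mod 13).
  i = 4 (α = 10): (10−3)(10−2)(10−11)(10−12) = 7·8·(−1)·(−2) = 112 ≡ 8, so v_4 = 8^{−1} = 5 (mod 13).
  i = 5 (α = 12): (12−3)(12−2)(12−11)(12−10) = 9·10·1·2 = 180 ≡ 11, so v_5 = 11^{−1} = 6 (mod 13).
  v = [9, 8, 11, 5, 6].
Step 2: syndromes of r = [1, 9, 1, 10, 7] (all sums mod 13).
  S_0 = Σ v_i r_i = 9·1 + 8·9 + 11·1 + 5·10 + 6·7 = 184 ≡ 2.
  S_1 = Σ v_i α_i r_i = 9·3·1 + 8·2·9 + 11·11·1 + 5·10·10 + 6·12·7 = 1296 ≡ 9.
  α_i^2 mod 13 = [9, 4, 4, 9, 1].
  S_2 = Σ v_i α_i^2 r_i = 9·9·1 + 8·4·9 + 11·4·1 + 5·9·10 + 6·1·7 = 905 ≡ 8.
  S = (2, 9, 8) ≠ 0, so r is not a codeword (an error is present).
Step 3: locate the error. For a single error e at position i, S_ℓ = v_i·e·α_i^ℓ, so α_err = S_1/S_0.
  S_0^{−1} = 2^{−1} = 7 (mod 13), so α_err = 9·7 = 63 ≡ 11 = α_3. Error position i = 3.
  Consistency check: S_2/S_1 = 8·3 = 24 ≡ 11 = α_err ✓ (single-error assumption holds).
Step 4: error magnitude e = S_0/v_3 = S_0·∏_{j≠3}(α_3 − α_j) = 2·6 = 12 ≡ 12 (mod 13).
Step 5: correct position 3: c_3 = r_3 − e = 1 − 12 ≡ 2 (mod 13). Hence c = [1, 9, 2, 10, 7].
  Check: interpolating c through the α_i gives m(x) = 12 + 5·x (degree < 2) with m(α_i) = c_i for every i, so c is indeed a codeword.


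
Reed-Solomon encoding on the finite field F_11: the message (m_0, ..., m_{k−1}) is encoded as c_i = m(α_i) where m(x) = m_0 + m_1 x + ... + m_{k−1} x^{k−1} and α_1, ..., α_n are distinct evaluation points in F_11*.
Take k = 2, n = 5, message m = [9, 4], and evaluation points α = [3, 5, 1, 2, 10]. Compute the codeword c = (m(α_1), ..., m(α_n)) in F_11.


c = [10, 7, 2, 6, 5]

Message polynomial: m(x) = 9 + 4·x (mod 11).
For each evaluation point α_i, compute m(α_i) mod 11:
  α_1 = 3: Horner steps 4 → 10, so m(3) = 10.
  α_2 = 5: Horner steps 4 → 7, so m(5) = 7.
  α_3 = 1: Horner steps 4 → 2, so m(1) = 2.
  α_4 = 2: Horner steps 4 → 6, so m(2) = 6.
  α_5 = 10: Horner steps 4 → 5, so m(10) = 5.
Codeword c = [10, 7, 2, 6, 5] ∈ F_11^5.


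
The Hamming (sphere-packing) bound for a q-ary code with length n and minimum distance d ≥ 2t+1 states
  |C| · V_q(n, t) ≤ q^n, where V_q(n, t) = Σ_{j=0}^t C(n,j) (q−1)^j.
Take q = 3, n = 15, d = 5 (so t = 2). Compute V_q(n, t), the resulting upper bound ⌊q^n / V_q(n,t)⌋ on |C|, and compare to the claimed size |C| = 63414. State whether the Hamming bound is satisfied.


V_q(n, t) = 451, q^n = 14348907, Hamming bound = 31815, |C| = 63414 > bound (violated).

Step 1: Compute V_q(n, t) = Σ_{j=0}^2 C(n, j) (q−1)^j.
  j = 0: C(15,0)·(2)^0 = 1·1 = 1.
  j = 1: C(15,1)·(2)^1 = 15·2 = 30.
  j = 2: C(15,2)·(2)^2 = 105·4 = 420.
  V_q(n, t) = 1 + 30 + 420 = 451.
Step 2: q^n = 3^15 = 14348907.
Step 3: Hamming bound ⌊q^n / V_q(n,t)⌋ = ⌊14348907/451⌋ = 31815.
Step 4: Compare |C| = 63414 to 31815: violated.
The claimed |C| lies above the Hamming bound, so no 3-ary code of length 15 with d ≥ 5 can have 63414 codewords.


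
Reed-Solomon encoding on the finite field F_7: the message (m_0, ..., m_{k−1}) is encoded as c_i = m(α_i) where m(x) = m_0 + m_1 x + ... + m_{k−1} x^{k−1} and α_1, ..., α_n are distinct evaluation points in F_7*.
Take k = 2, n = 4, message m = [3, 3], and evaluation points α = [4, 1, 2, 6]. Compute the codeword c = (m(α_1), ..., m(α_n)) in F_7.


c = [1, 6, 2, 0]

Message polynomial: m(x) = 3 + 3·x (mod 7).
For each evaluation point α_i, compute m(α_i) mod 7:
  α_1 = 4: Horner steps 3 → 1, so m(4) = 1.
  α_2 = 1: Horner steps 3 → 6, so m(1) = 6.
  α_3 = 2: Horner steps 3 → 2, so m(2) = 2.
  α_4 = 6: Horner steps 3 → 0, so m(6) = 0.
Codeword c = [1, 6, 2, 0] ∈ F_7^4.


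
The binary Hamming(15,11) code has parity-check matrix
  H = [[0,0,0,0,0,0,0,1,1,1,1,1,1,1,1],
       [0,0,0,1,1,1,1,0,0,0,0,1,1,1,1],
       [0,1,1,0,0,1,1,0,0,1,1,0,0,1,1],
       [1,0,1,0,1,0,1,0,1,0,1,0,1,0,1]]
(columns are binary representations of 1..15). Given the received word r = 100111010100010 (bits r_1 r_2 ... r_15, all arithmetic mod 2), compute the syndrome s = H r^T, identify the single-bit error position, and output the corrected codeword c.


s = (1, 0, 1, 0)^T, error position = 10, corrected codeword c = 100111010000010

Compute s = H r^T mod 2 one row at a time:
  s_1 = 1 + 0 + 1 + 0 + 0 + 0 + 1 + 0 = 3 ≡ 1 (mod 2).
  s_2 = 1 + 1 + 1 + 0 + 0 + 0 + 1 + 0 = 4 ≡ 0 (mod 2).
  s_3 = 0 + 0 + 1 + 0 + 1 + 0 + 1 + 0 = 3 ≡ 1 (mod 2).
  s_4 = 1 + 0 + 1 + 0 + 0 + 0 + 0 + 0 = 2 ≡ 0 (mod 2).
s = (1, 0, 1, 0)^T — this equals column 10 of H (binary 1010), so error is at position 10.
Correct: flip bit 10 of r = 100111010100010 to get c = 100111010000010.


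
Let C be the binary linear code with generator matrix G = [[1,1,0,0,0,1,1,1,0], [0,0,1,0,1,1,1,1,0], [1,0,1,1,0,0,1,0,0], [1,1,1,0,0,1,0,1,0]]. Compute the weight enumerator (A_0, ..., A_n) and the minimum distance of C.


Weight distribution: A_0 = 1, A_2 = 2, A_3 = 1, A_4 = 5, A_5 = 6, A_7 = 1. Minimum distance d = 2.

Enumerate all 2^4 = 16 messages m ∈ F_2^4.
For each, compute codeword c = mG in F_2^9, then tally its weight.
  m = 0000 → c = 000000000, weight = 0.
  m = 1000 → c = 110001110, weight = 5.
  m = 0100 → c = 001011110, weight = 5.
  m = 1100 → c = 111010000, weight = 4.
  m = 0010 → c = 101100100, weight = 4.
  m = 1010 → c = 011101010, weight = 5.
  m = 0110 → c = 100111010, weight = 5.
  m = 1110 → c = 010110100, weight = 4.
  m = 0001 → c = 111001010, weight = 5.
  m = 1001 → c = 001000100, weight = 2.
  m = 0101 → c = 110010100, weight = 4.
  m = 1101 → c = 000011010, weight = 3.
  m = 0011 → c = 010101110, weight = 5.
  m = 1011 → c = 100100000, weight = 2.
  m = 0111 → c = 011110000, weight = 4.
  m = 1111 → c = 101111110, weight = 7.
Tally weights:
  weight 0: 1 codewords.
  weight 2: 2 codewords.
  weight 3: 1 codewords.
  weight 4: 5 codewords.
  weight 5: 6 codewords.
  weight 7: 1 codewords.
Minimum distance d = smallest w > 0 with A_w > 0 = 2.
Sanity: Σ A_w = 16 = 2^4 = 16 ✓.


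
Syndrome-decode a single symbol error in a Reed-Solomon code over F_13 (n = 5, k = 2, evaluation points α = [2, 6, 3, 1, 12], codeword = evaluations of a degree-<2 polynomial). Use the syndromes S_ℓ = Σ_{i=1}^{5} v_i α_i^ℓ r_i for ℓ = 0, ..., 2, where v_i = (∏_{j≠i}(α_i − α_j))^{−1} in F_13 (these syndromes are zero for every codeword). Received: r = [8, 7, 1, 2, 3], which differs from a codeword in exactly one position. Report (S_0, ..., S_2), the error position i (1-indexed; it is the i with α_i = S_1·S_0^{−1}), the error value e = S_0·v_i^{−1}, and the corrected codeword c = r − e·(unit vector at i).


S = (10, 8, 9), error at position 2, error magnitude e = 1, c = [8, 6, 1, 2, 3].

Step 1: column multipliers v_i = (∏_{j≠i}(α_i − α_j))^{−1} mod 13.
  i = 1 (α = 2): (2−6)(2−3)(2−1)(2−12) = (−4)·(−1)·1·(−10) = −40 ≡ 12, so v_1 = 12^{−1} = 12 (mod 13).
  i = 2 (α = 6): (6−2)(6−3)(6−1)(6−12) = 4·3·5·(−6) = −360 ≡ 4, so v_2 = 4^{−1} = 10 (mod 13).
  i = 3 (α = 3): (3−2)(3−6)(3−1)(3−12) = 1·(−3)·2·(−9) = 54 ≡ 2, so v_3 = 2^{−1} = 7 (mod 13).
  i = 4 (α = 1): (1−2)(1−6)(1−3)(1−12) = (−1)·(−5)·(−2)·(−11) = 110 ≡ 6, so v_4 = 6^{−1} = 11 (mod 13).
  i = 5 (α = 12): (12−2)(12−6)(12−3)(12−1) = 10·6·9·11 = 5940 ≡ 12, so v_5 = 12^{−1} = 12 (mod 13).
  v = [12, 10, 7, 11, 12].
Step 2: syndromes of r = [8, 7, 1, 2, 3] (all sums mod 13).
  S_0 = Σ v_i r_i = 12·8 + 10·7 + 7·1 + 11·2 + 12·3 = 231 ≡ 10.
  S_1 = Σ v_i α_i r_i = 12·2·8 + 10·6·7 + 7·3·1 + 11·1·2 + 12·12·3 = 1087 ≡ 8.
  α_i^2 mod 13 = [4, 10, 9, 1, 1].
  S_2 = Σ v_i α_i^2 r_i = 12·4·8 + 10·10·7 + 7·9·1 + 11·1·2 + 12·1·3 = 1205 ≡ 9.
  S = (10, 8, 9) ≠ 0, so r is not a codeword (an error is present).
Step 3: locate the error. For a single error e at position i, S_ℓ = v_i·e·α_i^ℓ, so α_err = S_1/S_0.
  S_0^{−1} = 10^{−1} = 4 (mod 13), so α_err = 8·4 = 32 ≡ 6 = α_2. Error position i = 2.
  Consistency check: S_2/S_1 = 9·5 = 45 ≡ 6 = α_err ✓ (single-error assumption holds).
Step 4: error magnitude e = S_0/v_2 = S_0·∏_{j≠2}(α_2 − α_j) = 10·4 = 40 ≡ 1 (mod 13).
Step 5: correct position 2: c_2 = r_2 − e = 7 − 1 ≡ 6 (mod 13). Hence c = [8, 6, 1, 2, 3].
  Check: interpolating c through the α_i gives m(x) = 9 + 6·x (degree < 2) with m(α_i) = c_i for every i, so c is indeed a codeword.


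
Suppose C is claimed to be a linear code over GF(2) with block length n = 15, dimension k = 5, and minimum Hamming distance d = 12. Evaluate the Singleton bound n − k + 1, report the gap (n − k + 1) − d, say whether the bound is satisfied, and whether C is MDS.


Singleton RHS = n − k + 1 = 11, slack = -1, bound violated (no such code; not MDS).

Singleton bound: d ≤ n − k + 1.
Here n = 15, k = 5, so n − k + 1 = 11.
Given d = 12, check d ≤ 11: NO.
Slack = (n − k + 1) − d = -1.
The slack is negative: d = 12 exceeds n − k + 1 = 11 by 1, so the Singleton bound is violated and no linear [15, 5, 12]_2 code can exist. In particular it is not MDS (MDS requires d = n − k + 1 exactly).
Description: the claimed parameters are [15, 5, 12]_2; such a code would be impossible (violates the Singleton bound).


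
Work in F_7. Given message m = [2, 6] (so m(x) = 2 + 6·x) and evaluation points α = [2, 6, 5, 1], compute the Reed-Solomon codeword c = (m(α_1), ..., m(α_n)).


c = [0, 3, 4, 1]

Message polynomial: m(x) = 2 + 6·x (mod 7).
For each evaluation point α_i, compute m(α_i) mod 7:
  α_1 = 2: Horner steps 6 → 0, so m(2) = 0.
  α_2 = 6: Horner steps 6 → 3, so m(6) = 3.
  α_3 = 5: Horner steps 6 → 4, so m(5) = 4.
  α_4 = 1: Horner steps 6 → 1, so m(1) = 1.
Codeword c = [0, 3, 4, 1] ∈ F_7^4.


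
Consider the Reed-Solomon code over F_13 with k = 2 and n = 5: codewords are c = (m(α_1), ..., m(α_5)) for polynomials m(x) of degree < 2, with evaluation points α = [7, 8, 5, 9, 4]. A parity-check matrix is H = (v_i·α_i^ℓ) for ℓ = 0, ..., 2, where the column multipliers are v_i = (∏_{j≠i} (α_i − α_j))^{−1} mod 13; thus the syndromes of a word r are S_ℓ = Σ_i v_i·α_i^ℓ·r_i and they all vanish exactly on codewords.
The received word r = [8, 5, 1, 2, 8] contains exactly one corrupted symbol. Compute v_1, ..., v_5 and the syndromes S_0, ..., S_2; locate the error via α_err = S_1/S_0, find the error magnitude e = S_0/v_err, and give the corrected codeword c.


S = (7, 2, 8), error at position 5, error magnitude e = 4, c = [8, 5, 1, 2, 4].

Step 1: column multipliers v_i = (∏_{j≠i}(α_i − α_j))^{−1} mod 13.
  i = 1 (α = 7): (7−8)(7−5)(7−9)(7−4) = (−1)·2·(−2)·3 = 12 ≡ 12, so v_1 = 12^{−1} = 12 (mod 13).
  i = 2 (α = 8): (8−7)(8−5)(8−9)(8−4) = 1·3·(−1)·4 = −12 ≡ 1, so v_2 = 1^{−1} = 1 (mod 13).
  i = 3 (α = 5): (5−7)(5−8)(5−9)(5−4) = (−2)·(−3)·(−4)·1 = −24 ≡ 2, so v_3 = 2^{−1} = 7 (mod 13).
  i = 4 (α = 9): (9−7)(9−8)(9−5)(9−4) = 2·1·4·5 = 40 ≡ 1, so v_4 = 1^{−1} = 1 (mod 13).
  i = 5 (α = 4): (4−7)(4−8)(4−5)(4−9) = (−3)·(−4)·(−1)·(−5) = 60 ≡ 8, so v_5 = 8^{−1} = 5 (mod 13).
  v = [12, 1, 7, 1, 5].
Step 2: syndromes of r = [8, 5, 1, 2, 8] (all sums mod 13).
  S_0 = Σ v_i r_i = 12·8 + 1·5 + 7·1 + 1·2 + 5·8 = 150 ≡ 7.
  S_1 = Σ v_i α_i r_i = 12·7·8 + 1·8·5 + 7·5·1 + 1·9·2 + 5·4·8 = 925 ≡ 2.
  α_i^2 mod 13 = [10, 12, 12, 3, 3].
  S_2 = Σ v_i α_i^2 r_i = 12·10·8 + 1·12·5 + 7·12·1 + 1·3·2 + 5·3·8 = 1230 ≡ 8.
  S = (7, 2, 8) ≠ 0, so r is not a codeword (an error is present).
Step 3: locate the error. For a single error e at position i, S_ℓ = v_i·e·α_i^ℓ, so α_err = S_1/S_0.
  S_0^{−1} = 7^{−1} = 2 (mod 13), so α_err = 2·2 = 4 ≡ 4 = α_5. Error position i = 5.
  Consistency check: S_2/S_1 = 8·7 = 56 ≡ 4 = α_err ✓ (single-error assumption holds).
Step 4: error magnitude e = S_0/v_5 = S_0·∏_{j≠5}(α_5 − α_j) = 7·8 = 56 ≡ 4 (mod 13).
Step 5: correct position 5: c_5 = r_5 − e = 8 − 4 ≡ 4 (mod 13). Hence c = [8, 5, 1, 2, 4].
  Check: interpolating c through the α_i gives m(x) = 3 + 10·x (degree < 2) with m(α_i) = c_i for every i, so c is indeed a codeword.


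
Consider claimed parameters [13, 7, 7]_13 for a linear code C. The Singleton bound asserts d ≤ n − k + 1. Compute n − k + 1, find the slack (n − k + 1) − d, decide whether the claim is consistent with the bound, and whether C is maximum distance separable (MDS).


Singleton RHS = n − k + 1 = 7, slack = 0, bound satisfied, MDS.

Singleton bound: d ≤ n − k + 1.
Here n = 13, k = 7, so n − k + 1 = 7.
Given d = 7, check d ≤ 7: YES.
Slack = (n − k + 1) − d = 0.
The code is MDS (slack = 0).
Description: the claimed parameters are [13, 7, 7]_13; such a code would be MDS (meets Singleton bound).


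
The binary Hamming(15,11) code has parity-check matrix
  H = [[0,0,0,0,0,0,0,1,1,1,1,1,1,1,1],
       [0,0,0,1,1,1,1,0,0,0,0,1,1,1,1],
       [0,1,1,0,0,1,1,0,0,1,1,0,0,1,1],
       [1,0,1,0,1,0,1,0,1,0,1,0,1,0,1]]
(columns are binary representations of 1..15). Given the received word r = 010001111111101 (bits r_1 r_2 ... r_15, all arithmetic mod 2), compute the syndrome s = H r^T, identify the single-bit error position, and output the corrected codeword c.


s = (1, 1, 0, 1)^T, error position = 13, corrected codeword c = 010001111111001

Compute s = H r^T mod 2 one row at a time:
  s_1 = 1 + 1 + 1 + 1 + 1 + 1 + 0 + 1 = 7 ≡ 1 (mod 2).
  s_2 = 0 + 0 + 1 + 1 + 1 + 1 + 0 + 1 = 5 ≡ 1 (mod 2).
  s_3 = 1 + 0 + 1 + 1 + 1 + 1 + 0 + 1 = 6 ≡ 0 (mod 2).
  s_4 = 0 + 0 + 0 + 1 + 1 + 1 + 1 + 1 = 5 ≡ 1 (mod 2).
s = (1, 1, 0, 1)^T — this equals column 13 of H (binary 1101), so error is at position 13.
Correct: flip bit 13 of r = 010001111111101 to get c = 010001111111001.


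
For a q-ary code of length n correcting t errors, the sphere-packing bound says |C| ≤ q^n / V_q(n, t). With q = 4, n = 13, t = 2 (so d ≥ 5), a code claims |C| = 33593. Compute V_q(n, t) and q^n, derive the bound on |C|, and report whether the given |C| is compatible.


V_q(n, t) = 742, q^n = 67108864, Hamming bound = 90443, |C| = 33593 ≤ bound (satisfied).

Step 1: Compute V_q(n, t) = Σ_{j=0}^2 C(n, j) (q−1)^j.
  j = 0: C(13,0)·(3)^0 = 1·1 = 1.
  j = 1: C(13,1)·(3)^1 = 13·3 = 39.
  j = 2: C(13,2)·(3)^2 = 78·9 = 702.
  V_q(n, t) = 1 + 39 + 702 = 742.
Step 2: q^n = 4^13 = 67108864.
Step 3: Hamming bound ⌊q^n / V_q(n,t)⌋ = ⌊67108864/742⌋ = 90443.
Step 4: Compare |C| = 33593 to 90443: satisfied.
The claimed |C| lies below the Hamming bound.


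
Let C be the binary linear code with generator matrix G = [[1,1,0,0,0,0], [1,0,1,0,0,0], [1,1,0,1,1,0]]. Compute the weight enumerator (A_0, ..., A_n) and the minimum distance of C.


Weight distribution: A_0 = 1, A_2 = 4, A_4 = 3. Minimum distance d = 2.

Enumerate all 2^3 = 8 messages m ∈ F_2^3.
For each, compute codeword c = mG in F_2^6, then tally its weight.
  m = 000 → c = 000000, weight = 0.
  m = 100 → c = 110000, weight = 2.
  m = 010 → c = 101000, weight = 2.
  m = 110 → c = 011000, weight = 2.
  m = 001 → c = 110110, weight = 4.
  m = 101 → c = 000110, weight = 2.
  m = 011 → c = 011110, weight = 4.
  m = 111 → c = 101110, weight = 4.
Tally weights:
  weight 0: 1 codewords.
  weight 2: 4 codewords.
  weight 4: 3 codewords.
Minimum distance d = smallest w > 0 with A_w > 0 = 2.
Sanity: Σ A_w = 8 = 2^3 = 8 ✓.


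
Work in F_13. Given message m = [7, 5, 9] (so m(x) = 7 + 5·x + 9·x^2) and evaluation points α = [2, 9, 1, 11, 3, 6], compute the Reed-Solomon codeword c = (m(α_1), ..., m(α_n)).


c = [1, 1, 8, 7, 12, 10]

Message polynomial: m(x) = 7 + 5·x + 9·x^2 (mod 13).
For each evaluation point α_i, compute m(α_i) mod 13:
  α_1 = 2: Horner steps 9 → 10 → 1, so m(2) = 1.
  α_2 = 9: Horner steps 9 → 8 → 1, so m(9) = 1.
  α_3 = 1: Horner steps 9 → 1 → 8, so m(1) = 8.
  α_4 = 11: Horner steps 9 → 0 → 7, so m(11) = 7.
  α_5 = 3: Horner steps 9 → 6 → 12, so m(3) = 12.
  α_6 = 6: Horner steps 9 → 7 → 10, so m(6) = 10.
Codeword c = [1, 1, 8, 7, 12, 10] ∈ F_13^6.


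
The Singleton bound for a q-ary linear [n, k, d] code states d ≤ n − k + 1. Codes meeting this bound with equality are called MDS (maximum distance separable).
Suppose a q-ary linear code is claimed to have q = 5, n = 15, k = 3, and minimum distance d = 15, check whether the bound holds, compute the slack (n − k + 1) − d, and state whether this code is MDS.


Singleton RHS = n − k + 1 = 13, slack = -2, bound violated (no such code; not MDS).

Singleton bound: d ≤ n − k + 1.
Here n = 15, k = 3, so n − k + 1 = 13.
Given d = 15, check d ≤ 13: NO.
Slack = (n − k + 1) − d = -2.
The slack is negative: d = 15 exceeds n − k + 1 = 13 by 2, so the Singleton bound is violated and no linear [15, 3, 15]_5 code can exist. In particular it is not MDS (MDS requires d = n − k + 1 exactly).
Description: the claimed parameters are [15, 3, 15]_5; such a code would be impossible (violates the Singleton bound).


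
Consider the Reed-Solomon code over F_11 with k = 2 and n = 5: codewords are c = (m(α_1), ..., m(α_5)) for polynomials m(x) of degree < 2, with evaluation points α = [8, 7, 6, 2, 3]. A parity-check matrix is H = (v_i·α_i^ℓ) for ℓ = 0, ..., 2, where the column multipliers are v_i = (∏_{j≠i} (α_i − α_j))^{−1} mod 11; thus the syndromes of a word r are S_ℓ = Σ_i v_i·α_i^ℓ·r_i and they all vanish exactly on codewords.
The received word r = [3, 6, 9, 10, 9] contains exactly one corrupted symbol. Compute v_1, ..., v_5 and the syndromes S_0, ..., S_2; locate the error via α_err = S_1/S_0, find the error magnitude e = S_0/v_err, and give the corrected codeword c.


S = (4, 1, 3), error at position 5, error magnitude e = 2, c = [3, 6, 9, 10, 7].

Step 1: column multipliers v_i = (∏_{j≠i}(α_i − α_j))^{−1} mod 11.
  i = 1 (α = 8): (8−7)(8−6)(8−2)(8−3) = 1·2·6·5 = 60 ≡ 5, so v_1 = 5^{−1} = 9 (mod 11).
  i = 2 (α = 7): (7−8)(7−6)(7−2)(7−3) = (−1)·1·5·4 = −20 ≡ 2, so v_2 = 2^{−1} = 6 (mod 11).
  i = 3 (α = 6): (6−8)(6−7)(6−2)(6−3) = (−2)·(−1)·4·3 = 24 ≡ 2, so v_3 = 2^{−1} = 6 (mod 11).
  i = 4 (α = 2): (2−8)(2−7)(2−6)(2−3) = (−6)·(−5)·(−4)·(−1) = 120 ≡ 10, so v_4 = 10^{−1} = 10 (mod 11).
  i = 5 (α = 3): (3−8)(3−7)(3−6)(3−2) = (−5)·(−4)·(−3)·1 = −60 ≡ 6, so v_5 = 6^{−1} = 2 (mod 11).
  v = [9, 6, 6, 10, 2].
Step 2: syndromes of r = [3, 6, 9, 10, 9] (all sums mod 11).
  S_0 = Σ v_i r_i = 9·3 + 6·6 + 6·9 + 10·10 + 2·9 = 235 ≡ 4.
  S_1 = Σ v_i α_i r_i = 9·8·3 + 6·7·6 + 6·6·9 + 10·2·10 + 2·3·9 = 1046 ≡ 1.
  α_i^2 mod 11 = [9, 5, 3, 4, 9].
  S_2 = Σ v_i α_i^2 r_i = 9·9·3 + 6·5·6 + 6·3·9 + 10·4·10 + 2·9·9 = 1147 ≡ 3.
  S = (4, 1, 3) ≠ 0, so r is not a codeword (an error is present).
Step 3: locate the error. For a single error e at position i, S_ℓ = v_i·e·α_i^ℓ, so α_err = S_1/S_0.
  S_0^{−1} = 4^{−1} = 3 (mod 11), so α_err = 1·3 = 3 ≡ 3 = α_5. Error position i = 5.
  Consistency check: S_2/S_1 = 3·1 = 3 ≡ 3 = α_err ✓ (single-error assumption holds).
Step 4: error magnitude e = S_0/v_5 = S_0·∏_{j≠5}(α_5 − α_j) = 4·6 = 24 ≡ 2 (mod 11).
Step 5: correct position 5: c_5 = r_5 − e = 9 − 2 ≡ 7 (mod 11). Hence c = [3, 6, 9, 10, 7].
  Check: interpolating c through the α_i gives m(x) = 5 + 8·x (degree < 2) with m(α_i) = c_i for every i, so c is indeed a codeword.


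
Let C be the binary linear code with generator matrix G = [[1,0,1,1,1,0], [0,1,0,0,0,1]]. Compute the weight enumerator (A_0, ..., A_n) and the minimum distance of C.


Weight distribution: A_0 = 1, A_2 = 1, A_4 = 1, A_6 = 1. Minimum distance d = 2.

Enumerate all 2^2 = 4 messages m ∈ F_2^2.
For each, compute codeword c = mG in F_2^6, then tally its weight.
  m = 00 → c = 000000, weight = 0.
  m = 10 → c = 101110, weight = 4.
  m = 01 → c = 010001, weight = 2.
  m = 11 → c = 111111, weight = 6.
Tally weights:
  weight 0: 1 codewords.
  weight 2: 1 codewords.
  weight 4: 1 codewords.
  weight 6: 1 codewords.
Minimum distance d = smallest w > 0 with A_w > 0 = 2.
Sanity: Σ A_w = 4 = 2^2 = 4 ✓.


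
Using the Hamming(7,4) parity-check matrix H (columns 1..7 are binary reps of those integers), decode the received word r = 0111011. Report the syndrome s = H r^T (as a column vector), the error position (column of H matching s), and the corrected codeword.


s = (1, 0, 0)^T, error position = 4, corrected codeword c = 0110011

Compute s = H r^T mod 2 one row at a time:
  s_1 = 1 + 0 + 1 + 1 = 3 ≡ 1 (mod 2).
  s_2 = 1 + 1 + 1 + 1 = 4 ≡ 0 (mod 2).
  s_3 = 0 + 1 + 0 + 1 = 2 ≡ 0 (mod 2).
s = (1, 0, 0)^T — this equals column 4 of H (binary 100), so error is at position 4.
Correct: flip bit 4 of r = 0111011 to get c = 0110011.


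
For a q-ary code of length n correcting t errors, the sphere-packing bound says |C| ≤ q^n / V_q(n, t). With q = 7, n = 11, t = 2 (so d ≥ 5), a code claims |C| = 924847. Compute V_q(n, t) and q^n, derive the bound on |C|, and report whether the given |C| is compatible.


V_q(n, t) = 2047, q^n = 1977326743, Hamming bound = 965963, |C| = 924847 ≤ bound (satisfied).

Step 1: Compute V_q(n, t) = Σ_{j=0}^2 C(n, j) (q−1)^j.
  j = 0: C(11,0)·(6)^0 = 1·1 = 1.
  j = 1: C(11,1)·(6)^1 = 11·6 = 66.
  j = 2: C(11,2)·(6)^2 = 55·36 = 1980.
  V_q(n, t) = 1 + 66 + 1980 = 2047.
Step 2: q^n = 7^11 = 1977326743.
Step 3: Hamming bound ⌊q^n / V_q(n,t)⌋ = ⌊1977326743/2047⌋ = 965963.
Step 4: Compare |C| = 924847 to 965963: satisfied.
The claimed |C| lies below the Hamming bound.


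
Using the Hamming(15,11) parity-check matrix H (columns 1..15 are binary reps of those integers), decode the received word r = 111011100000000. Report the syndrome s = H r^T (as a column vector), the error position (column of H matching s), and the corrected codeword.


s = (0, 1, 0, 0)^T, error position = 4, corrected codeword c = 111111100000000

Compute s = H r^T mod 2 one row at a time:
  s_1 = 0 + 0 + 0 + 0 + 0 + 0 + 0 + 0 = 0 ≡ 0 (mod 2).
  s_2 = 0 + 1 + 1 + 1 + 0 + 0 + 0 + 0 = 3 ≡ 1 (mod 2).
  s_3 = 1 + 1 + 1 + 1 + 0 + 0 + 0 + 0 = 4 ≡ 0 (mod 2).
  s_4 = 1 + 1 + 1 + 1 + 0 + 0 + 0 + 0 = 4 ≡ 0 (mod 2).
s = (0, 1, 0, 0)^T — this equals column 4 of H (binary 0100), so error is at position 4.
Correct: flip bit 4 of r = 111011100000000 to get c = 111111100000000.


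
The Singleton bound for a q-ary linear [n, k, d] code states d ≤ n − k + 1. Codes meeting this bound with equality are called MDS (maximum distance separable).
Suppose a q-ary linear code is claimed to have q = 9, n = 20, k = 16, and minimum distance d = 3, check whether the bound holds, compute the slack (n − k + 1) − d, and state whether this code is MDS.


Singleton RHS = n − k + 1 = 5, slack = 2, bound satisfied, not MDS.

Singleton bound: d ≤ n − k + 1.
Here n = 20, k = 16, so n − k + 1 = 5.
Given d = 3, check d ≤ 5: YES.
Slack = (n − k + 1) − d = 2.
The code is NOT MDS (slack = 2 > 0).
Description: the claimed parameters are [20, 16, 3]_9; such a code would be non-MDS.


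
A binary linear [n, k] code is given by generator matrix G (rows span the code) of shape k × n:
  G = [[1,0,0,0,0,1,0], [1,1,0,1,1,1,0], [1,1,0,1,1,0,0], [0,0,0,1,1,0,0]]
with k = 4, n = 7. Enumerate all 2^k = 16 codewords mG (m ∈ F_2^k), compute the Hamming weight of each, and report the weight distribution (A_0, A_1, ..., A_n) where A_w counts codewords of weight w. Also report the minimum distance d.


Weight distribution: A_0 = 1, A_1 = 3, A_2 = 4, A_3 = 4, A_4 = 3, A_5 = 1. Minimum distance d = 1.

Enumerate all 2^4 = 16 messages m ∈ F_2^4.
For each, compute codeword c = mG in F_2^7, then tally its weight.
  m = 0000 → c = 0000000, weight = 0.
  m = 1000 → c = 1000010, weight = 2.
  m = 0100 → c = 1101110, weight = 5.
  m = 1100 → c = 0101100, weight = 3.
  m = 0010 → c = 1101100, weight = 4.
  m = 1010 → c = 0101110, weight = 4.
  m = 0110 → c = 0000010, weight = 1.
  m = 1110 → c = 1000000, weight = 1.
  m = 0001 → c = 0001100, weight = 2.
  m = 1001 → c = 1001110, weight = 4.
  m = 0101 → c = 1100010, weight = 3.
  m = 1101 → c = 0100000, weight = 1.
  m = 0011 → c = 1100000, weight = 2.
  m = 1011 → c = 0100010, weight = 2.
  m = 0111 → c = 0001110, weight = 3.
  m = 1111 → c = 1001100, weight = 3.
Tally weights:
  weight 0: 1 codewords.
  weight 1: 3 codewords.
  weight 2: 4 codewords.
  weight 3: 4 codewords.
  weight 4: 3 codewords.
  weight 5: 1 codewords.
Minimum distance d = smallest w > 0 with A_w > 0 = 1.
Sanity: Σ A_w = 16 = 2^4 = 16 ✓.


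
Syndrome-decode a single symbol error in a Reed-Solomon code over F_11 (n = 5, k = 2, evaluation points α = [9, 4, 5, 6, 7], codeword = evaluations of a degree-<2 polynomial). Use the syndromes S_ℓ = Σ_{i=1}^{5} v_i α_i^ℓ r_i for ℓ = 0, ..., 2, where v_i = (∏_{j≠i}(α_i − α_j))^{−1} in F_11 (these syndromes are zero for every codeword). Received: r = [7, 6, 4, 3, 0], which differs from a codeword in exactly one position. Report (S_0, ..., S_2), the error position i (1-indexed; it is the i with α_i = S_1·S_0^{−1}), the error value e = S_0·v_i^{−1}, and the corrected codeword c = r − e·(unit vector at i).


S = (2, 1, 6), error at position 4, error magnitude e = 1, c = [7, 6, 4, 2, 0].

Step 1: column multipliers v_i = (∏_{j≠i}(α_i − α_j))^{−1} mod 11.
  i = 1 (α = 9): (9−4)(9−5)(9−6)(9−7) = 5·4·3·2 = 120 ≡ 10, so v_1 = 10^{−1} = 10 (mod 11).
  i = 2 (α = 4): (4−9)(4−5)(4−6)(4−7) = (−5)·(−1)·(−2)·(−3) = 30 ≡ 8, so v_2 = 8^{−1} = 7 (mod 11).
  i = 3 (α = 5): (5−9)(5−4)(5−6)(5−7) = (−4)·1·(−1)·(−2) = −8 ≡ 3, so v_3 = 3^{−1} = 4 (mod 11).
  i = 4 (α = 6): (6−9)(6−4)(6−5)(6−7) = (−3)·2·1·(−1) = 6 ≡ 6, so v_4 = 6^{−1} = 2 (mod 11).
  i = 5 (α = 7): (7−9)(7−4)(7−5)(7−6) = (−2)·3·2·1 = −12 ≡ 10, so v_5 = 10^{−1} = 10 (mod 11).
  v = [10, 7, 4, 2, 10].
Step 2: syndromes of r = [7, 6, 4, 3, 0] (all sums mod 11).
  S_0 = Σ v_i r_i = 10·7 + 7·6 + 4·4 + 2·3 + 10·0 = 134 ≡ 2.
  S_1 = Σ v_i α_i r_i = 10·9·7 + 7·4·6 + 4·5·4 + 2·6·3 + 10·7·0 = 914 ≡ 1.
  α_i^2 mod 11 = [4, 5, 3, 3, 5].
  S_2 = Σ v_i α_i^2 r_i = 10·4·7 + 7·5·6 + 4·3·4 + 2·3·3 + 10·5·0 = 556 ≡ 6.
  S = (2, 1, 6) ≠ 0, so r is not a codeword (an error is present).
Step 3: locate the error. For a single error e at position i, S_ℓ = v_i·e·α_i^ℓ, so α_err = S_1/S_0.
  S_0^{−1} = 2^{−1} = 6 (mod 11), so α_err = 1·6 = 6 ≡ 6 = α_4. Error position i = 4.
  Consistency check: S_2/S_1 = 6·1 = 6 ≡ 6 = α_err ✓ (single-error assumption holds).
Step 4: error magnitude e = S_0/v_4 = S_0·∏_{j≠4}(α_4 − α_j) = 2·6 = 12 ≡ 1 (mod 11).
Step 5: correct position 4: c_4 = r_4 − e = 3 − 1 ≡ 2 (mod 11). Hence c = [7, 6, 4, 2, 0].
  Check: interpolating c through the α_i gives m(x) = 3 + 9·x (degree < 2) with m(α_i) = c_i for every i, so c is indeed a codeword.


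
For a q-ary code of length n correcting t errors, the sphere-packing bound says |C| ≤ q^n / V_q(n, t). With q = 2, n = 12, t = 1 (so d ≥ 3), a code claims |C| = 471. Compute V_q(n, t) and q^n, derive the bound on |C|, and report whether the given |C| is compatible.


V_q(n, t) = 13, q^n = 4096, Hamming bound = 315, |C| = 471 > bound (violated).

Step 1: Compute V_q(n, t) = Σ_{j=0}^1 C(n, j) (q−1)^j.
  j = 0: C(12,0)·(1)^0 = 1·1 = 1.
  j = 1: C(12,1)·(1)^1 = 12·1 = 12.
  V_q(n, t) = 1 + 12 = 13.
Step 2: q^n = 2^12 = 4096.
Step 3: Hamming bound ⌊q^n / V_q(n,t)⌋ = ⌊4096/13⌋ = 315.
Step 4: Compare |C| = 471 to 315: violated.
The claimed |C| lies above the Hamming bound, so no 2-ary code of length 12 with d ≥ 3 can have 471 codewords.


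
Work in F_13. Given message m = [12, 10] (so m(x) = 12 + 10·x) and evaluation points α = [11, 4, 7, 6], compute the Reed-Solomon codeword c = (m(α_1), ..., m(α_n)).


c = [5, 0, 4, 7]

Message polynomial: m(x) = 12 + 10·x (mod 13).
For each evaluation point α_i, compute m(α_i) mod 13:
  α_1 = 11: Horner steps 10 → 5, so m(11) = 5.
  α_2 = 4: Horner steps 10 → 0, so m(4) = 0.
  α_3 = 7: Horner steps 10 → 4, so m(7) = 4.
  α_4 = 6: Horner steps 10 → 7, so m(6) = 7.
Codeword c = [5, 0, 4, 7] ∈ F_13^4.


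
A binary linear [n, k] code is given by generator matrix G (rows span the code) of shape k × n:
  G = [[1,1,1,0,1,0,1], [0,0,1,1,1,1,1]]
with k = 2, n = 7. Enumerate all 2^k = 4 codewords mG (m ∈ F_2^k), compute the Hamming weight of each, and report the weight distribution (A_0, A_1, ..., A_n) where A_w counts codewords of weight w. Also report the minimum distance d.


Weight distribution: A_0 = 1, A_4 = 1, A_5 = 2. Minimum distance d = 4.

Enumerate all 2^2 = 4 messages m ∈ F_2^2.
For each, compute codeword c = mG in F_2^7, then tally its weight.
  m = 00 → c = 0000000, weight = 0.
  m = 10 → c = 1110101, weight = 5.
  m = 01 → c = 0011111, weight = 5.
  m = 11 → c = 1101010, weight = 4.
Tally weights:
  weight 0: 1 codewords.
  weight 4: 1 codewords.
  weight 5: 2 codewords.
Minimum distance d = smallest w > 0 with A_w > 0 = 4.
Sanity: Σ A_w = 4 = 2^2 = 4 ✓.


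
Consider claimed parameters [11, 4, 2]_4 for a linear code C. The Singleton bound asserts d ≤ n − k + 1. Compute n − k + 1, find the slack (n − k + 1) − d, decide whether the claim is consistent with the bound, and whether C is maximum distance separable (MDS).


Singleton RHS = n − k + 1 = 8, slack = 6, bound satisfied, not MDS.

Singleton bound: d ≤ n − k + 1.
Here n = 11, k = 4, so n − k + 1 = 8.
Given d = 2, check d ≤ 8: YES.
Slack = (n − k + 1) − d = 6.
The code is NOT MDS (slack = 6 > 0).
Description: the claimed parameters are [11, 4, 2]_4; such a code would be non-MDS.


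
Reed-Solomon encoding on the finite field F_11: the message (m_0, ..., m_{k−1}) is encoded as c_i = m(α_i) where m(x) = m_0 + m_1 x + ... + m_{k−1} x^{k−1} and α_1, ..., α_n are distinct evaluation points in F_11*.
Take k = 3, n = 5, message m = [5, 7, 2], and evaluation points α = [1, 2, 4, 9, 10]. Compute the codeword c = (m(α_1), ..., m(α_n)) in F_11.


c = [3, 5, 10, 10, 0]

Message polynomial: m(x) = 5 + 7·x + 2·x^2 (mod 11).
For each evaluation point α_i, compute m(α_i) mod 11:
  α_1 = 1: Horner steps 2 → 9 → 3, so m(1) = 3.
  α_2 = 2: Horner steps 2 → 0 → 5, so m(2) = 5.
  α_3 = 4: Horner steps 2 → 4 → 10, so m(4) = 10.
  α_4 = 9: Horner steps 2 → 3 → 10, so m(9) = 10.
  α_5 = 10: Horner steps 2 → 5 → 0, so m(10) = 0.
Codeword c = [3, 5, 10, 10, 0] ∈ F_11^5.


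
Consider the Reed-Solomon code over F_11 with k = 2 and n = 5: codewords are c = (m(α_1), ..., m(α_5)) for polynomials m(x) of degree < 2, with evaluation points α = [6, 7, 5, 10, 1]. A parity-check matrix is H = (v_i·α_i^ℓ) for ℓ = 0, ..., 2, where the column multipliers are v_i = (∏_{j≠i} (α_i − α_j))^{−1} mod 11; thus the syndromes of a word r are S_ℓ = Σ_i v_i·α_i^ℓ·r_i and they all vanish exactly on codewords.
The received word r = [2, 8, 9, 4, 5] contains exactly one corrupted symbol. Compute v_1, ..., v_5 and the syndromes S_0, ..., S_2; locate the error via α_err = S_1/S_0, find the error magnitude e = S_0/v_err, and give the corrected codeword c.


S = (6, 8, 7), error at position 3, error magnitude e = 2, c = [2, 8, 7, 4, 5].

Step 1: column multipliers v_i = (∏_{j≠i}(α_i − α_j))^{−1} mod 11.
  i = 1 (α = 6): (6−7)(6−5)(6−10)(6−1) = (−1)·1·(−4)·5 = 20 ≡ 9, so v_1 = 9^{−1} = 5 (mod 11).
  i = 2 (α = 7): (7−6)(7−5)(7−10)(7−1) = 1·2·(−3)·6 = −36 ≡ 8, so v_2 = 8^{−1} = 7 (mod 11).
  i = 3 (α = 5): (5−6)(5−7)(5−10)(5−1) = (−1)·(−2)·(−5)·4 = −40 ≡ 4, so v_3 = 4^{−1} = 3 (mod 11).
  i = 4 (α = 10): (10−6)(10−7)(10−5)(10−1) = 4·3·5·9 = 540 ≡ 1, so v_4 = 1^{−1} = 1 (mod 11).
  i = 5 (α = 1): (1−6)(1−7)(1−5)(1−10) = (−5)·(−6)·(−4)·(−9) = 1080 ≡ 2, so v_5 = 2^{−1} = 6 (mod 11).
  v = [5, 7, 3, 1, 6].
Step 2: syndromes of r = [2, 8, 9, 4, 5] (all sums mod 11).
  S_0 = Σ v_i r_i = 5·2 + 7·8 + 3·9 + 1·4 + 6·5 = 127 ≡ 6.
  S_1 = Σ v_i α_i r_i = 5·6·2 + 7·7·8 + 3·5·9 + 1·10·4 + 6·1·5 = 657 ≡ 8.
  α_i^2 mod 11 = [3, 5, 3, 1, 1].
  S_2 = Σ v_i α_i^2 r_i = 5·3·2 + 7·5·8 + 3·3·9 + 1·1·4 + 6·1·5 = 425 ≡ 7.
  S = (6, 8, 7) ≠ 0, so r is not a codeword (an error is present).
Step 3: locate the error. For a single error e at position i, S_ℓ = v_i·e·α_i^ℓ, so α_err = S_1/S_0.
  S_0^{−1} = 6^{−1} = 2 (mod 11), so α_err = 8·2 = 16 ≡ 5 = α_3. Error position i = 3.
  Consistency check: S_2/S_1 = 7·7 = 49 ≡ 5 = α_err ✓ (single-error assumption holds).
Step 4: error magnitude e = S_0/v_3 = S_0·∏_{j≠3}(α_3 − α_j) = 6·4 = 24 ≡ 2 (mod 11).
Step 5: correct position 3: c_3 = r_3 − e = 9 − 2 ≡ 7 (mod 11). Hence c = [2, 8, 7, 4, 5].
  Check: interpolating c through the α_i gives m(x) = 10 + 6·x (degree < 2) with m(α_i) = c_i for every i, so c is indeed a codeword.


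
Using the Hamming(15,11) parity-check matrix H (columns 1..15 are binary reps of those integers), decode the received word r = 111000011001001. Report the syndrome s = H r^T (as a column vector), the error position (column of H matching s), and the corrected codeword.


s = (0, 0, 1, 0)^T, error position = 2, corrected codeword c = 101000011001001

Compute s = H r^T mod 2 one row at a time:
  s_1 = 1 + 1 + 0 + 0 + 1 + 0 + 0 + 1 = 4 ≡ 0 (mod 2).
  s_2 = 0 + 0 + 0 + 0 + 1 + 0 + 0 + 1 = 2 ≡ 0 (mod 2).
  s_3 = 1 + 1 + 0 + 0 + 0 + 0 + 0 + 1 = 3 ≡ 1 (mod 2).
  s_4 = 1 + 1 + 0 + 0 + 1 + 0 + 0 + 1 = 4 ≡ 0 (mod 2).
s = (0, 0, 1, 0)^T — this equals column 2 of H (binary 0010), so error is at position 2.
Correct: flip bit 2 of r = 111000011001001 to get c = 101000011001001.


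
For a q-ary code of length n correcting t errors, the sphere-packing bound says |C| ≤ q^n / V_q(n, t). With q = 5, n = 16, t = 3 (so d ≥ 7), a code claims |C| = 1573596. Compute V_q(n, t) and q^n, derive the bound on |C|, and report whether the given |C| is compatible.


V_q(n, t) = 37825, q^n = 152587890625, Hamming bound = 4034048, |C| = 1573596 ≤ bound (satisfied).

Step 1: Compute V_q(n, t) = Σ_{j=0}^3 C(n, j) (q−1)^j.
  j = 0: C(16,0)·(4)^0 = 1·1 = 1.
  j = 1: C(16,1)·(4)^1 = 16·4 = 64.
  j = 2: C(16,2)·(4)^2 = 120·16 = 1920.
  j = 3: C(16,3)·(4)^3 = 560·64 = 35840.
  V_q(n, t) = 1 + 64 + 1920 + 35840 = 37825.
Step 2: q^n = 5^16 = 152587890625.
Step 3: Hamming bound ⌊q^n / V_q(n,t)⌋ = ⌊152587890625/37825⌋ = 4034048.
Step 4: Compare |C| = 1573596 to 4034048: satisfied.
The claimed |C| lies below the Hamming bound.


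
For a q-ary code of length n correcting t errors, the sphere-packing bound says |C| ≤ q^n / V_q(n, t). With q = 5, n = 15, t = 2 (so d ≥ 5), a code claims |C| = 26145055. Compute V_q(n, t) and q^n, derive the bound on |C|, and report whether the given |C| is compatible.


V_q(n, t) = 1741, q^n = 30517578125, Hamming bound = 17528764, |C| = 26145055 > bound (violated).

Step 1: Compute V_q(n, t) = Σ_{j=0}^2 C(n, j) (q−1)^j.
  j = 0: C(15,0)·(4)^0 = 1·1 = 1.
  j = 1: C(15,1)·(4)^1 = 15·4 = 60.
  j = 2: C(15,2)·(4)^2 = 105·16 = 1680.
  V_q(n, t) = 1 + 60 + 1680 = 1741.
Step 2: q^n = 5^15 = 30517578125.
Step 3: Hamming bound ⌊q^n / V_q(n,t)⌋ = ⌊30517578125/1741⌋ = 17528764.
Step 4: Compare |C| = 26145055 to 17528764: violated.
The claimed |C| lies above the Hamming bound, so no 5-ary code of length 15 with d ≥ 5 can have 26145055 codewords.


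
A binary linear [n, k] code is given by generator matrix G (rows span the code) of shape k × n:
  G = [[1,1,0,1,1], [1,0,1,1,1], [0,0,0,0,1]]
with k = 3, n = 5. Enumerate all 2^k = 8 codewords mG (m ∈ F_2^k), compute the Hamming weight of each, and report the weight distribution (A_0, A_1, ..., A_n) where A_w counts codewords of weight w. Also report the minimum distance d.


Weight distribution: A_0 = 1, A_1 = 1, A_2 = 1, A_3 = 3, A_4 = 2. Minimum distance d = 1.

Enumerate all 2^3 = 8 messages m ∈ F_2^3.
For each, compute codeword c = mG in F_2^5, then tally its weight.
  m = 000 → c = 00000, weight = 0.
  m = 100 → c = 11011, weight = 4.
  m = 010 → c = 10111, weight = 4.
  m = 110 → c = 01100, weight = 2.
  m = 001 → c = 00001, weight = 1.
  m = 101 → c = 11010, weight = 3.
  m = 011 → c = 10110, weight = 3.
  m = 111 → c = 01101, weight = 3.
Tally weights:
  weight 0: 1 codewords.
  weight 1: 1 codewords.
  weight 2: 1 codewords.
  weight 3: 3 codewords.
  weight 4: 2 codewords.
Minimum distance d = smallest w > 0 with A_w > 0 = 1.
Sanity: Σ A_w = 8 = 2^3 = 8 ✓.


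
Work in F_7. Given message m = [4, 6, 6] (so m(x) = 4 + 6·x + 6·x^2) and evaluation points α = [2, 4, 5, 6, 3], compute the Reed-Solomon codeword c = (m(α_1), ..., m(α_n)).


c = [5, 5, 2, 4, 6]

Message polynomial: m(x) = 4 + 6·x + 6·x^2 (mod 7).
For each evaluation point α_i, compute m(α_i) mod 7:
  α_1 = 2: Horner steps 6 → 4 → 5, so m(2) = 5.
  α_2 = 4: Horner steps 6 → 2 → 5, so m(4) = 5.
  α_3 = 5: Horner steps 6 → 1 → 2, so m(5) = 2.
  α_4 = 6: Horner steps 6 → 0 → 4, so m(6) = 4.
  α_5 = 3: Horner steps 6 → 3 → 6, so m(3) = 6.
Codeword c = [5, 5, 2, 4, 6] ∈ F_7^5.
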